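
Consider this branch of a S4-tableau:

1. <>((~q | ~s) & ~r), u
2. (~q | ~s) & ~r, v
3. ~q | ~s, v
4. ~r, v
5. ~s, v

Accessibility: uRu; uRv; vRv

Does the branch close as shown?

Open

No world carries both an atom and its negation.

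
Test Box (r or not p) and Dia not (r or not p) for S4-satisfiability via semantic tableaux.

1. Box (r or not p) and Dia not (r or not p), 0
2. Box (r or not p), 0
3. Dia not (r or not p), 0
4. r or not p, 0
5. not p, 0
6. not (r or not p), 1
7. not r, 1
8. p, 1
9. r or not p, 1
10. not p, 1
Accessibility: 0R0, 0R1, 1R1
Branch closes: p and not p both at 1.
All branches of the tableau close; one closing branch shown above.

Unsatisfiable (every branch closes)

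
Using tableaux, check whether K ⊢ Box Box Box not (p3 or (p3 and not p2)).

Tableau for the negation not Box Box Box not (p3 or (p3 and not p2)):
1. not Box Box Box not (p3 or (p3 and not p2)), w0
2. not Box Box not (p3 or (p3 and not p2)), w1
3. not Box not (p3 or (p3 and not p2)), w2
4. p3 or (p3 and not p2), w3
5. p3 and not p2, w3
6. p3, w3
7. not p2, w3
Accessibility: w0Rw1, w1Rw2, w2Rw3
The negation has an open branch (countermodel exists).

No, not valid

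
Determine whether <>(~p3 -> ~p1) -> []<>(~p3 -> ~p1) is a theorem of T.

Not valid

Tableau for the negation ~(<>(~p3 -> ~p1) -> []<>(~p3 -> ~p1)):
1. ~(<>(~p3 -> ~p1) -> []<>(~p3 -> ~p1)), 0
2. <>(~p3 -> ~p1), 0
3. ~[]<>(~p3 -> ~p1), 0
4. ~p3 -> ~p1, 1
5. ~p1, 1
6. ~<>(~p3 -> ~p1), 2
7. ~(~p3 -> ~p1), 2
8. ~p3, 2
9. p1, 2
Accessibility: 0R0, 0R1, 0R2, 1R1, 2R2
The negation has an open branch (countermodel exists).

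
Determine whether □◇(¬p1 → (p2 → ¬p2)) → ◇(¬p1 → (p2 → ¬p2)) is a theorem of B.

Tableau for the negation ¬(□◇(¬p1 → (p2 → ¬p2)) → ◇(¬p1 → (p2 → ¬p2))):
1. ¬(□◇(¬p1 → (p2 → ¬p2)) → ◇(¬p1 → (p2 → ¬p2))), w0
2. □◇(¬p1 → (p2 → ¬p2)), w0
3. ¬◇(¬p1 → (p2 → ¬p2)), w0
4. ◇(¬p1 → (p2 → ¬p2)), w0
5. ¬(¬p1 → (p2 → ¬p2)), w0
6. ¬p1, w0
7. ¬(p2 → ¬p2), w0
8. p2, w0
9. ¬p1 → (p2 → ¬p2), w1
10. ◇(¬p1 → (p2 → ¬p2)), w1
11. ¬(¬p1 → (p2 → ¬p2)), w1
12. ¬p1, w1
13. ¬(p2 → ¬p2), w1
14. p2, w1
15. p2 → ¬p2, w1
16. ¬p2, w1
Accessibility: w0Rw0, w0Rw1, w1Rw0, w1Rw1
Branch closes: p2 and ¬p2 both at w1.
All branches of the negation close; one closing branch shown above.

Valid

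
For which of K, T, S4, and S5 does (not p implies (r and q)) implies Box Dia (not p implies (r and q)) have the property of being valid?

S5

S4-tableau for the negation not ((not p implies (r and q)) implies Box Dia (not p implies (r and q))):
1. not ((not p implies (r and q)) implies Box Dia (not p implies (r and q))), w0
2. not p implies (r and q), w0   [neg-implies-rule on 1]
3. not Box Dia (not p implies (r and q)), w0   [neg-implies-rule on 1]
4. r and q, w0   [implies-rule on 2 (branches; this branch)]
5. r, w0   [and-rule on 4]
6. q, w0   [and-rule on 4]
7. not Dia (not p implies (r and q)), w1   [neg-Box-rule on 3: fresh world w1, w0Rw1]
8. not (not p implies (r and q)), w1   [neg-Dia-rule on 7 via w1Rw1]
9. not p, w1   [neg-implies-rule on 8]
10. not (r and q), w1   [neg-implies-rule on 8]
11. not q, w1   [neg-and-rule on 10 (branches; this branch)]
Accessibility: w0Rw0, w0Rw1, w1Rw1
Complete open branch: countermodel on an S4-frame, so not valid in S4, nor in K, T (the same frame is also a K-frame and a T-frame).
S5-tableau for the negation not ((not p implies (r and q)) implies Box Dia (not p implies (r and q))):
1. not ((not p implies (r and q)) implies Box Dia (not p implies (r and q))), w0
2. not p implies (r and q), w0   [neg-implies-rule on 1]
3. not Box Dia (not p implies (r and q)), w0   [neg-implies-rule on 1]
4. r and q, w0   [implies-rule on 2 (branches; this branch)]
5. r, w0   [and-rule on 4]
6. q, w0   [and-rule on 4]
7. not Dia (not p implies (r and q)), w1   [neg-Box-rule on 3: fresh world w1, w0Rw1]
8. not (not p implies (r and q)), w0   [neg-Dia-rule on 7 via w1Rw0]
9. not p, w0   [neg-implies-rule on 8]
10. not (r and q), w0   [neg-implies-rule on 8]
11. not (not p implies (r and q)), w1   [neg-Dia-rule on 7 via w1Rw1]
12. not p, w1   [neg-implies-rule on 11]
13. not (r and q), w1   [neg-implies-rule on 11]
14. not q, w0   [neg-and-rule on 10 (branches; this branch)]
Accessibility: w0Rw0, w0Rw1, w1Rw0, w1Rw1
Branch closes: q and not q both at w0.
Every branch closes (one shown): valid in S5.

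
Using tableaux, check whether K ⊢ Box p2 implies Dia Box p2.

Invalid (countermodel exists)

Tableau for the negation not (Box p2 implies Dia Box p2):
1. not (Box p2 implies Dia Box p2), u
2. Box p2, u
3. not Dia Box p2, u
The negation has an open branch (countermodel exists).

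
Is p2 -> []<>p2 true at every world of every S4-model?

Tableau for the negation ~(p2 -> []<>p2):
1. ~(p2 -> []<>p2), 0
2. p2, 0
3. ~[]<>p2, 0
4. ~<>p2, 1
5. ~p2, 1
Accessibility: 0R0, 0R1, 1R1
The negation has an open branch (countermodel exists).

Not valid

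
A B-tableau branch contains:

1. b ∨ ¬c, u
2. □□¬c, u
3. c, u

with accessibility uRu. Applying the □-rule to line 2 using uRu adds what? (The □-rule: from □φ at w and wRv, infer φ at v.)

□¬c, u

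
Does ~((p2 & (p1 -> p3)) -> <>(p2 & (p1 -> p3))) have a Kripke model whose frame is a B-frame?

Unsatisfiable

1. ~((p2 & (p1 -> p3)) -> <>(p2 & (p1 -> p3))), u
2. p2 & (p1 -> p3), u
3. ~<>(p2 & (p1 -> p3)), u
4. p2, u
5. p1 -> p3, u
6. ~(p2 & (p1 -> p3)), u
7. p3, u
8. ~(p1 -> p3), u
9. p1, u
10. ~p3, u
Accessibility: uRu
Branch closes: p3 and ~p3 both at u.
Every branch closes; the branch above is one of them.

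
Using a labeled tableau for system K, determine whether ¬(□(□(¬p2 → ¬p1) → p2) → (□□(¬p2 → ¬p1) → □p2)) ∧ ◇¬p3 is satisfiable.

Unsatisfiable (every branch closes)

1. ¬(□(□(¬p2 → ¬p1) → p2) → (□□(¬p2 → ¬p1) → □p2)) ∧ ◇¬p3, w0
2. ¬(□(□(¬p2 → ¬p1) → p2) → (□□(¬p2 → ¬p1) → □p2)), w0   [∧-rule on 1]
3. ◇¬p3, w0   [∧-rule on 1]
4. □(□(¬p2 → ¬p1) → p2), w0   [¬→-rule on 2]
5. ¬(□□(¬p2 → ¬p1) → □p2), w0   [¬→-rule on 2]
6. □□(¬p2 → ¬p1), w0   [¬→-rule on 5]
7. ¬□p2, w0   [¬→-rule on 5]
8. ¬p3, w1   [◇-rule on 3: fresh world w1, w0Rw1]
9. □(¬p2 → ¬p1) → p2, w1   [□-rule on 4 via w0Rw1]
10. □(¬p2 → ¬p1), w1   [□-rule on 6 via w0Rw1]
11. p2, w1   [→-rule on 9 (branches; this branch)]
12. ¬p2, w2   [¬□-rule on 7: fresh world w2, w0Rw2]
13. □(¬p2 → ¬p1) → p2, w2   [□-rule on 4 via w0Rw2]
14. □(¬p2 → ¬p1), w2   [□-rule on 6 via w0Rw2]
15. ¬□(¬p2 → ¬p1), w2   [→-rule on 13 (branches; this branch)]
16. ¬(¬p2 → ¬p1), w3   [¬□-rule on 15: fresh world w3, w2Rw3]
17. ¬p2, w3   [¬→-rule on 16]
18. p1, w3   [¬→-rule on 16]
19. ¬p2 → ¬p1, w3   [□-rule on 14 via w2Rw3]
20. ¬p1, w3   [→-rule on 19 (branches; this branch)]
Accessibility: w0Rw1, w0Rw2, w2Rw3
Branch closes: p1 and ¬p1 both at w3.
(One branch shown.) All branches close.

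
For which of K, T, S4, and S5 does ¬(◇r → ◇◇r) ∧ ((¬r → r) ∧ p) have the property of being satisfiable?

T-tableau for the formula:
1. ¬(◇r → ◇◇r) ∧ ((¬r → r) ∧ p), u
2. ¬(◇r → ◇◇r), u   [∧-rule on 1]
3. (¬r → r) ∧ p, u   [∧-rule on 1]
4. ◇r, u   [¬→-rule on 2]
5. ¬◇◇r, u   [¬→-rule on 2]
6. ¬r → r, u   [∧-rule on 3]
7. p, u   [∧-rule on 3]
8. ¬◇r, u   [¬◇-rule on 5 via uRu]
9. ¬r, u   [¬◇-rule on 8 via uRu]
10. r, u   [→-rule on 6 (branches; this branch)]
Accessibility: uRu
Branch closes: r and ¬r both at u.
Every branch closes (one shown): unsatisfiable in T, hence also in S4, S5 (every S4/S5-frame is a T-frame).
K-tableau for the formula:
1. ¬(◇r → ◇◇r) ∧ ((¬r → r) ∧ p), u
2. ¬(◇r → ◇◇r), u   [∧-rule on 1]
3. (¬r → r) ∧ p, u   [∧-rule on 1]
4. ◇r, u   [¬→-rule on 2]
5. ¬◇◇r, u   [¬→-rule on 2]
6. ¬r → r, u   [∧-rule on 3]
7. p, u   [∧-rule on 3]
8. r, u   [→-rule on 6 (branches; this branch)]
9. r, v   [◇-rule on 4: fresh world v, uRv]
10. ¬◇r, v   [¬◇-rule on 5 via uRv]
Accessibility: uRv
Complete open branch: satisfiable in K.

K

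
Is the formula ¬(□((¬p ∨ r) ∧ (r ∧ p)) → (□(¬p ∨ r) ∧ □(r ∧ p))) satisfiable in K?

Unsatisfiable (every branch closes)

1. ¬(□((¬p ∨ r) ∧ (r ∧ p)) → (□(¬p ∨ r) ∧ □(r ∧ p))), w0
2. □((¬p ∨ r) ∧ (r ∧ p)), w0
3. ¬(□(¬p ∨ r) ∧ □(r ∧ p)), w0
4. ¬□(r ∧ p), w0
5. ¬(r ∧ p), w1
6. (¬p ∨ r) ∧ (r ∧ p), w1
7. ¬p ∨ r, w1
8. r ∧ p, w1
9. r, w1
10. p, w1
11. ¬p, w1
Accessibility: w0Rw1
Branch closes: p and ¬p both at w1.
Every branch closes; the branch above is one of them.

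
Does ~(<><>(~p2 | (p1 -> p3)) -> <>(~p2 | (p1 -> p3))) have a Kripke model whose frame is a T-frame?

1. ~(<><>(~p2 | (p1 -> p3)) -> <>(~p2 | (p1 -> p3))), w0
2. <><>(~p2 | (p1 -> p3)), w0
3. ~<>(~p2 | (p1 -> p3)), w0
4. ~(~p2 | (p1 -> p3)), w0
5. p2, w0
6. ~(p1 -> p3), w0
7. p1, w0
8. ~p3, w0
9. <>(~p2 | (p1 -> p3)), w1
10. ~(~p2 | (p1 -> p3)), w1
11. p2, w1
12. ~(p1 -> p3), w1
13. p1, w1
14. ~p3, w1
15. ~p2 | (p1 -> p3), w2
16. p1 -> p3, w2
17. p3, w2
Accessibility: w0Rw0, w0Rw1, w1Rw1, w1Rw2, w2Rw2

Yes, satisfiable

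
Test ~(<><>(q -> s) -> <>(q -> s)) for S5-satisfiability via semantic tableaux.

No, unsatisfiable

1. ~(<><>(q -> s) -> <>(q -> s)), 0
2. <><>(q -> s), 0
3. ~<>(q -> s), 0
4. ~(q -> s), 0
5. q, 0
6. ~s, 0
7. <>(q -> s), 1
8. ~(q -> s), 1
9. q, 1
10. ~s, 1
11. q -> s, 2
12. ~(q -> s), 2
13. q, 2
14. ~s, 2
15. s, 2
Accessibility: 0R0, 0R1, 0R2, 1R0, 1R1, 1R2, 2R0, 2R1, 2R2
Branch closes: s and ~s both at 2.
(One branch shown.) All branches close.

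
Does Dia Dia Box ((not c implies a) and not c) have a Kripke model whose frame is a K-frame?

1. Dia Dia Box ((not c implies a) and not c), u
2. Dia Box ((not c implies a) and not c), v
3. Box ((not c implies a) and not c), w
Accessibility: uRv, vRw

Satisfiable (open branch found)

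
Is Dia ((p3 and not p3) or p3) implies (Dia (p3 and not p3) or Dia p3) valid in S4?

Valid

Tableau for the negation not (Dia ((p3 and not p3) or p3) implies (Dia (p3 and not p3) or Dia p3)):
1. not (Dia ((p3 and not p3) or p3) implies (Dia (p3 and not p3) or Dia p3)), 0
2. Dia ((p3 and not p3) or p3), 0   [neg-implies-rule on 1]
3. not (Dia (p3 and not p3) or Dia p3), 0   [neg-implies-rule on 1]
4. not Dia (p3 and not p3), 0   [neg-or-rule on 3]
5. not Dia p3, 0   [neg-or-rule on 3]
6. not (p3 and not p3), 0   [neg-Dia-rule on 4 via 0R0]
7. not p3, 0   [neg-Dia-rule on 5 via 0R0]
8. (p3 and not p3) or p3, 1   [Dia-rule on 2: fresh world 1, 0R1]
9. not (p3 and not p3), 1   [neg-Dia-rule on 4 via 0R1]
10. not p3, 1   [neg-Dia-rule on 5 via 0R1]
11. p3 and not p3, 1   [or-rule on 8 (branches; this branch)]
12. p3, 1   [and-rule on 11]
Accessibility: 0R0, 0R1, 1R1
Branch closes: p3 and not p3 both at 1.
All branches of the negation close; one closing branch shown above.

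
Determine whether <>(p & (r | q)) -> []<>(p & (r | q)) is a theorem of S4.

No, not valid

Tableau for the negation ~(<>(p & (r | q)) -> []<>(p & (r | q))):
1. ~(<>(p & (r | q)) -> []<>(p & (r | q))), u
2. <>(p & (r | q)), u   [~->-rule on 1]
3. ~[]<>(p & (r | q)), u   [~->-rule on 1]
4. p & (r | q), v   [<>-rule on 2: fresh world v, uRv]
5. p, v   [&-rule on 4]
6. r | q, v   [&-rule on 4]
7. q, v   [|-rule on 6 (branches; this branch)]
8. ~<>(p & (r | q)), w   [~[]-rule on 3: fresh world w, uRw]
9. ~(p & (r | q)), w   [~<>-rule on 8 via wRw]
10. ~(r | q), w   [~&-rule on 9 (branches; this branch)]
11. ~r, w   [~|-rule on 10]
12. ~q, w   [~|-rule on 10]
Accessibility: uRu, uRv, uRw, vRv, wRw
The negation has an open branch (countermodel exists).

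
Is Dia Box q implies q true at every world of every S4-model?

Tableau for the negation not (Dia Box q implies q):
1. not (Dia Box q implies q), 0
2. Dia Box q, 0
3. not q, 0
4. Box q, 1
5. q, 1
Accessibility: 0R0, 0R1, 1R1
The negation has an open branch (countermodel exists).

Invalid (countermodel exists)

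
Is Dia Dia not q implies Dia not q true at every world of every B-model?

Tableau for the negation not (Dia Dia not q implies Dia not q):
1. not (Dia Dia not q implies Dia not q), 0
2. Dia Dia not q, 0   [neg-implies-rule on 1]
3. not Dia not q, 0   [neg-implies-rule on 1]
4. q, 0   [neg-Dia-rule on 3 via 0R0]
5. Dia not q, 1   [Dia-rule on 2: fresh world 1, 0R1]
6. q, 1   [neg-Dia-rule on 3 via 0R1]
7. not q, 2   [Dia-rule on 5: fresh world 2, 1R2]
Accessibility: 0R0, 0R1, 1R0, 1R1, 1R2, 2R1, 2R2
The negation has an open branch (countermodel exists).

Invalid (countermodel exists)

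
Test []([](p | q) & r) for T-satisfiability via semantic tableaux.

1. []([](p | q) & r), 0
2. [](p | q) & r, 0
3. [](p | q), 0
4. r, 0
5. p | q, 0
6. q, 0
Accessibility: 0R0

Satisfiable (open branch found)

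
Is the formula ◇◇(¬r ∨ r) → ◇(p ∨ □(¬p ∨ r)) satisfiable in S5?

Yes, satisfiable

1. ◇◇(¬r ∨ r) → ◇(p ∨ □(¬p ∨ r)), w0
2. ◇(p ∨ □(¬p ∨ r)), w0   [→-rule on 1 (branches; this branch)]
3. p ∨ □(¬p ∨ r), w1   [◇-rule on 2: fresh world w1, w0Rw1]
4. □(¬p ∨ r), w1   [∨-rule on 3 (branches; this branch)]
5. ¬p ∨ r, w0   [□-rule on 4 via w1Rw0]
6. ¬p ∨ r, w1   [□-rule on 4 via w1Rw1]
7. r, w0   [∨-rule on 5 (branches; this branch)]
8. r, w1   [∨-rule on 6 (branches; this branch)]
Accessibility: w0Rw0, w0Rw1, w1Rw0, w1Rw1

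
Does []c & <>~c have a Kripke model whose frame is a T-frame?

1. []c & <>~c, w0
2. []c, w0
3. <>~c, w0
4. c, w0
5. ~c, w1
6. c, w1
Accessibility: w0Rw0, w0Rw1, w1Rw1
Branch closes: c and ~c both at w1.
All branches of the tableau close; one closing branch shown above.

Unsatisfiable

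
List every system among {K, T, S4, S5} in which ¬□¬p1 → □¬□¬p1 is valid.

S4-tableau for the negation ¬(¬□¬p1 → □¬□¬p1):
1. ¬(¬□¬p1 → □¬□¬p1), 0
2. ¬□¬p1, 0
3. ¬□¬□¬p1, 0
4. p1, 1
5. □¬p1, 2
6. ¬p1, 2
Accessibility: 0R0, 0R1, 0R2, 1R1, 2R2
Complete open branch: countermodel on an S4-frame, so not valid in S4, nor in K, T (the same frame is also a K-frame and a T-frame).
S5-tableau for the negation ¬(¬□¬p1 → □¬□¬p1):
1. ¬(¬□¬p1 → □¬□¬p1), 0
2. ¬□¬p1, 0
3. ¬□¬□¬p1, 0
4. p1, 1
5. □¬p1, 2
6. ¬p1, 0
7. ¬p1, 1
Accessibility: 0R0, 0R1, 0R2, 1R0, 1R1, 1R2, 2R0, 2R1, 2R2
Branch closes: p1 and ¬p1 both at 1.
Every branch closes (one shown): valid in S5.

S5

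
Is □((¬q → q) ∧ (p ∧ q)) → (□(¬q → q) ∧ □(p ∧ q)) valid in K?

Valid in K

Tableau for the negation ¬(□((¬q → q) ∧ (p ∧ q)) → (□(¬q → q) ∧ □(p ∧ q))):
1. ¬(□((¬q → q) ∧ (p ∧ q)) → (□(¬q → q) ∧ □(p ∧ q))), w0
2. □((¬q → q) ∧ (p ∧ q)), w0
3. ¬(□(¬q → q) ∧ □(p ∧ q)), w0
4. ¬□(p ∧ q), w0
5. ¬(p ∧ q), w1
6. (¬q → q) ∧ (p ∧ q), w1
7. ¬q → q, w1
8. p ∧ q, w1
9. p, w1
10. q, w1
11. ¬q, w1
Accessibility: w0Rw1
Branch closes: q and ¬q both at w1.
All branches of the negation close; one closing branch shown above.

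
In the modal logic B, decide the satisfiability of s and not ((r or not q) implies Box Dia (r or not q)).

1. s and not ((r or not q) implies Box Dia (r or not q)), 0
2. s, 0   [and-rule on 1]
3. not ((r or not q) implies Box Dia (r or not q)), 0   [and-rule on 1]
4. r or not q, 0   [neg-implies-rule on 3]
5. not Box Dia (r or not q), 0   [neg-implies-rule on 3]
6. not q, 0   [or-rule on 4 (branches; this branch)]
7. not Dia (r or not q), 1   [neg-Box-rule on 5: fresh world 1, 0R1]
8. not (r or not q), 0   [neg-Dia-rule on 7 via 1R0]
9. not r, 0   [neg-or-rule on 8]
10. q, 0   [neg-or-rule on 8]
Accessibility: 0R0, 0R1, 1R0, 1R1
Branch closes: q and not q both at 0.
Every branch closes; the branch above is one of them.

Unsatisfiable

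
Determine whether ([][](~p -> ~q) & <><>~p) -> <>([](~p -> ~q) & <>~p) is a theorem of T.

Yes, valid

Tableau for the negation ~(([][](~p -> ~q) & <><>~p) -> <>([](~p -> ~q) & <>~p)):
1. ~(([][](~p -> ~q) & <><>~p) -> <>([](~p -> ~q) & <>~p)), w0
2. [][](~p -> ~q) & <><>~p, w0   [~->-rule on 1]
3. ~<>([](~p -> ~q) & <>~p), w0   [~->-rule on 1]
4. [][](~p -> ~q), w0   [&-rule on 2]
5. <><>~p, w0   [&-rule on 2]
6. ~([](~p -> ~q) & <>~p), w0   [~<>-rule on 3 via w0Rw0]
7. [](~p -> ~q), w0   [[]-rule on 4 via w0Rw0]
8. ~p -> ~q, w0   [[]-rule on 7 via w0Rw0]
9. ~<>~p, w0   [~&-rule on 6 (branches; this branch)]
10. p, w0   [~<>-rule on 9 via w0Rw0]
11. ~q, w0   [->-rule on 8 (branches; this branch)]
12. <>~p, w1   [<>-rule on 5: fresh world w1, w0Rw1]
13. ~([](~p -> ~q) & <>~p), w1   [~<>-rule on 3 via w0Rw1]
14. [](~p -> ~q), w1   [[]-rule on 4 via w0Rw1]
15. ~p -> ~q, w1   [[]-rule on 7 via w0Rw1]
16. p, w1   [~<>-rule on 9 via w0Rw1]
17. ~[](~p -> ~q), w1   [~&-rule on 13 (branches; this branch)]
18. ~q, w1   [->-rule on 15 (branches; this branch)]
19. ~p, w2   [<>-rule on 12: fresh world w2, w1Rw2]
20. ~p -> ~q, w2   [[]-rule on 14 via w1Rw2]
21. ~q, w2   [->-rule on 20 (branches; this branch)]
22. ~(~p -> ~q), w3   [~[]-rule on 17: fresh world w3, w1Rw3]
23. ~p, w3   [~->-rule on 22]
24. q, w3   [~->-rule on 22]
25. ~p -> ~q, w3   [[]-rule on 14 via w1Rw3]
26. ~q, w3   [->-rule on 25 (branches; this branch)]
Accessibility: w0Rw0, w0Rw1, w1Rw1, w1Rw2, w1Rw3, w2Rw2, w3Rw3
Branch closes: q and ~q both at w3.
Every branch of the negation's tableau closes; the branch above is one of them.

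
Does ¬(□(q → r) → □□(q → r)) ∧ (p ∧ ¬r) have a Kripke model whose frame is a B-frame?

Yes, satisfiable

1. ¬(□(q → r) → □□(q → r)) ∧ (p ∧ ¬r), 0
2. ¬(□(q → r) → □□(q → r)), 0   [∧-rule on 1]
3. p ∧ ¬r, 0   [∧-rule on 1]
4. □(q → r), 0   [¬→-rule on 2]
5. ¬□□(q → r), 0   [¬→-rule on 2]
6. p, 0   [∧-rule on 3]
7. ¬r, 0   [∧-rule on 3]
8. q → r, 0   [□-rule on 4 via 0R0]
9. ¬q, 0   [→-rule on 8 (branches; this branch)]
10. ¬□(q → r), 1   [¬□-rule on 5: fresh world 1, 0R1]
11. q → r, 1   [□-rule on 4 via 0R1]
12. r, 1   [→-rule on 11 (branches; this branch)]
13. ¬(q → r), 2   [¬□-rule on 10: fresh world 2, 1R2]
14. q, 2   [¬→-rule on 13]
15. ¬r, 2   [¬→-rule on 13]
Accessibility: 0R0, 0R1, 1R0, 1R1, 1R2, 2R1, 2R2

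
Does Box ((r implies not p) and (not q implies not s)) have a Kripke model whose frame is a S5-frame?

Satisfiable (open branch found)

1. Box ((r implies not p) and (not q implies not s)), u
2. (r implies not p) and (not q implies not s), u
3. r implies not p, u
4. not q implies not s, u
5. not p, u
6. not s, u
Accessibility: uRu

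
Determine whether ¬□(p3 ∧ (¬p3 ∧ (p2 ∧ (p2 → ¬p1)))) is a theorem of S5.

Valid

Tableau for the negation □(p3 ∧ (¬p3 ∧ (p2 ∧ (p2 → ¬p1)))):
1. □(p3 ∧ (¬p3 ∧ (p2 ∧ (p2 → ¬p1)))), 0
2. p3 ∧ (¬p3 ∧ (p2 ∧ (p2 → ¬p1))), 0   [□-rule on 1 via 0R0]
3. p3, 0   [∧-rule on 2]
4. ¬p3 ∧ (p2 ∧ (p2 → ¬p1)), 0   [∧-rule on 2]
5. ¬p3, 0   [∧-rule on 4]
6. p2 ∧ (p2 → ¬p1), 0   [∧-rule on 4]
Accessibility: 0R0
Branch closes: p3 and ¬p3 both at 0.
All branches of the negation close; one closing branch shown above.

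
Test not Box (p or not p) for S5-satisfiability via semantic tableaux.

No, unsatisfiable

1. not Box (p or not p), w0
2. not (p or not p), w1   [neg-Box-rule on 1: fresh world w1, w0Rw1]
3. not p, w1   [neg-or-rule on 2]
4. p, w1   [neg-or-rule on 2]
Accessibility: w0Rw0, w0Rw1, w1Rw0, w1Rw1
Branch closes: p and not p both at w1.
All branches of the tableau close; one closing branch shown above.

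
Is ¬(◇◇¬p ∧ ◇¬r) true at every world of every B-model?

Tableau for the negation ◇◇¬p ∧ ◇¬r:
1. ◇◇¬p ∧ ◇¬r, w0
2. ◇◇¬p, w0   [∧-rule on 1]
3. ◇¬r, w0   [∧-rule on 1]
4. ◇¬p, w1   [◇-rule on 2: fresh world w1, w0Rw1]
5. ¬r, w2   [◇-rule on 3: fresh world w2, w0Rw2]
6. ¬p, w3   [◇-rule on 4: fresh world w3, w1Rw3]
Accessibility: w0Rw0, w0Rw1, w0Rw2, w1Rw0, w1Rw1, w1Rw3, w2Rw0, w2Rw2, w3Rw1, w3Rw3
The negation has an open branch (countermodel exists).

No, not valid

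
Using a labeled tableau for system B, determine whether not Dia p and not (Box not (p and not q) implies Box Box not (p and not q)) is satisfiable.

Yes, satisfiable

1. not Dia p and not (Box not (p and not q) implies Box Box not (p and not q)), 0
2. not Dia p, 0
3. not (Box not (p and not q) implies Box Box not (p and not q)), 0
4. Box not (p and not q), 0
5. not Box Box not (p and not q), 0
6. not p, 0
7. not (p and not q), 0
8. q, 0
9. not Box not (p and not q), 1
10. not p, 1
11. not (p and not q), 1
12. q, 1
13. p and not q, 2
14. p, 2
15. not q, 2
Accessibility: 0R0, 0R1, 1R0, 1R1, 1R2, 2R1, 2R2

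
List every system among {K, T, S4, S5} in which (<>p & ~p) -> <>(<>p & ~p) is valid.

T, S4, S5

K-tableau for the negation ~((<>p & ~p) -> <>(<>p & ~p)):
1. ~((<>p & ~p) -> <>(<>p & ~p)), 0
2. <>p & ~p, 0
3. ~<>(<>p & ~p), 0
4. <>p, 0
5. ~p, 0
6. p, 1
7. ~(<>p & ~p), 1
Accessibility: 0R1
Complete open branch: countermodel on a K-frame, so not valid in K.
T-tableau for the negation ~((<>p & ~p) -> <>(<>p & ~p)):
1. ~((<>p & ~p) -> <>(<>p & ~p)), 0
2. <>p & ~p, 0
3. ~<>(<>p & ~p), 0
4. <>p, 0
5. ~p, 0
6. ~(<>p & ~p), 0
7. ~<>p, 0
8. p, 1
9. ~(<>p & ~p), 1
10. ~p, 1
Accessibility: 0R0, 0R1, 1R1
Branch closes: p and ~p both at 1.
Every branch closes (one shown): valid in T, hence also in S4, S5 (every theorem of T is a theorem of S4 and S5).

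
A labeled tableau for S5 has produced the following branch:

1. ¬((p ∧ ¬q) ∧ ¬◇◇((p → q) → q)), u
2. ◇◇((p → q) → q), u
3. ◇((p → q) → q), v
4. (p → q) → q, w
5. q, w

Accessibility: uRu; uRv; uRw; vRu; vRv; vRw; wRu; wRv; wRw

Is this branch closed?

Open

No atom appears with both signs at the same world.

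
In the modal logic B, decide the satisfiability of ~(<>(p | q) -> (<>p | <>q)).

1. ~(<>(p | q) -> (<>p | <>q)), 0
2. <>(p | q), 0   [~->-rule on 1]
3. ~(<>p | <>q), 0   [~->-rule on 1]
4. ~<>p, 0   [~|-rule on 3]
5. ~<>q, 0   [~|-rule on 3]
6. ~p, 0   [~<>-rule on 4 via 0R0]
7. ~q, 0   [~<>-rule on 5 via 0R0]
8. p | q, 1   [<>-rule on 2: fresh world 1, 0R1]
9. ~p, 1   [~<>-rule on 4 via 0R1]
10. ~q, 1   [~<>-rule on 5 via 0R1]
11. q, 1   [|-rule on 8 (branches; this branch)]
Accessibility: 0R0, 0R1, 1R0, 1R1
Branch closes: q and ~q both at 1.
(One branch shown.) All branches close.

Unsatisfiable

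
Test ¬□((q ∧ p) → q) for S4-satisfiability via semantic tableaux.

1. ¬□((q ∧ p) → q), 0
2. ¬((q ∧ p) → q), 1   [¬□-rule on 1: fresh world 1, 0R1]
3. q ∧ p, 1   [¬→-rule on 2]
4. ¬q, 1   [¬→-rule on 2]
5. q, 1   [∧-rule on 3]
6. p, 1   [∧-rule on 3]
Accessibility: 0R0, 0R1, 1R1
Branch closes: q and ¬q both at 1.
Every branch closes; the branch above is one of them.

Unsatisfiable (every branch closes)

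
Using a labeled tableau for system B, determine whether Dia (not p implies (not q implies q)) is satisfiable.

Satisfiable

1. Dia (not p implies (not q implies q)), 0
2. not p implies (not q implies q), 1
3. not q implies q, 1
4. q, 1
Accessibility: 0R0, 0R1, 1R0, 1R1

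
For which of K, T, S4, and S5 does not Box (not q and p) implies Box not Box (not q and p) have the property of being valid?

S5

S5-tableau for the negation not (not Box (not q and p) implies Box not Box (not q and p)):
1. not (not Box (not q and p) implies Box not Box (not q and p)), w0
2. not Box (not q and p), w0   [neg-implies-rule on 1]
3. not Box not Box (not q and p), w0   [neg-implies-rule on 1]
4. not (not q and p), w1   [neg-Box-rule on 2: fresh world w1, w0Rw1]
5. not p, w1   [neg-and-rule on 4 (branches; this branch)]
6. Box (not q and p), w2   [neg-Box-rule on 3: fresh world w2, w0Rw2]
7. not q and p, w0   [Box-rule on 6 via w2Rw0]
8. not q, w0   [and-rule on 7]
9. p, w0   [and-rule on 7]
10. not q and p, w1   [Box-rule on 6 via w2Rw1]
11. not q, w1   [and-rule on 10]
12. p, w1   [and-rule on 10]
Accessibility: w0Rw0, w0Rw1, w0Rw2, w1Rw0, w1Rw1, w1Rw2, w2Rw0, w2Rw1, w2Rw2
Branch closes: p and not p both at w1.
Every branch closes (one shown): valid in S5.
S4-tableau for the negation not (not Box (not q and p) implies Box not Box (not q and p)):
1. not (not Box (not q and p) implies Box not Box (not q and p)), w0
2. not Box (not q and p), w0   [neg-implies-rule on 1]
3. not Box not Box (not q and p), w0   [neg-implies-rule on 1]
4. not (not q and p), w1   [neg-Box-rule on 2: fresh world w1, w0Rw1]
5. not p, w1   [neg-and-rule on 4 (branches; this branch)]
6. Box (not q and p), w2   [neg-Box-rule on 3: fresh world w2, w0Rw2]
7. not q and p, w2   [Box-rule on 6 via w2Rw2]
8. not q, w2   [and-rule on 7]
9. p, w2   [and-rule on 7]
Accessibility: w0Rw0, w0Rw1, w0Rw2, w1Rw1, w2Rw2
Complete open branch: countermodel on an S4-frame, so not valid in S4, nor in K, T (the same frame is also a K-frame and a T-frame).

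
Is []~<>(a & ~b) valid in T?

No, not valid

Tableau for the negation ~[]~<>(a & ~b):
1. ~[]~<>(a & ~b), 0
2. <>(a & ~b), 1
3. a & ~b, 2
4. a, 2
5. ~b, 2
Accessibility: 0R0, 0R1, 1R1, 1R2, 2R2
The negation has an open branch (countermodel exists).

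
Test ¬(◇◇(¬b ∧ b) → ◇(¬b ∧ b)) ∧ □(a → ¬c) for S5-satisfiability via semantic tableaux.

No, unsatisfiable

1. ¬(◇◇(¬b ∧ b) → ◇(¬b ∧ b)) ∧ □(a → ¬c), u
2. ¬(◇◇(¬b ∧ b) → ◇(¬b ∧ b)), u
3. □(a → ¬c), u
4. ◇◇(¬b ∧ b), u
5. ¬◇(¬b ∧ b), u
6. a → ¬c, u
7. ¬(¬b ∧ b), u
8. ¬c, u
9. ¬b, u
10. ◇(¬b ∧ b), v
11. a → ¬c, v
12. ¬(¬b ∧ b), v
13. ¬c, v
14. ¬b, v
15. ¬b ∧ b, w
16. ¬b, w
17. b, w
Accessibility: uRu, uRv, uRw, vRu, vRv, vRw, wRu, wRv, wRw
Branch closes: b and ¬b both at w.
All branches of the tableau close; one closing branch shown above.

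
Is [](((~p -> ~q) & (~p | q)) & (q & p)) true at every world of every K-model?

Invalid (countermodel exists)

Tableau for the negation ~[](((~p -> ~q) & (~p | q)) & (q & p)):
1. ~[](((~p -> ~q) & (~p | q)) & (q & p)), w0
2. ~(((~p -> ~q) & (~p | q)) & (q & p)), w1   [~[]-rule on 1: fresh world w1, w0Rw1]
3. ~(q & p), w1   [~&-rule on 2 (branches; this branch)]
4. ~p, w1   [~&-rule on 3 (branches; this branch)]
Accessibility: w0Rw1
The negation has an open branch (countermodel exists).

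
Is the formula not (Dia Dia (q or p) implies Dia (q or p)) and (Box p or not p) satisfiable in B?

Satisfiable

1. not (Dia Dia (q or p) implies Dia (q or p)) and (Box p or not p), u
2. not (Dia Dia (q or p) implies Dia (q or p)), u
3. Box p or not p, u
4. Dia Dia (q or p), u
5. not Dia (q or p), u
6. not (q or p), u
7. not q, u
8. not p, u
9. Dia (q or p), v
10. not (q or p), v
11. not q, v
12. not p, v
13. q or p, w
14. p, w
Accessibility: uRu, uRv, vRu, vRv, vRw, wRv, wRw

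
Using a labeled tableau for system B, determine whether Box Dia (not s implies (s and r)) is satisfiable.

Yes, satisfiable

1. Box Dia (not s implies (s and r)), 0
2. Dia (not s implies (s and r)), 0
3. not s implies (s and r), 1
4. Dia (not s implies (s and r)), 1
5. s and r, 1
6. s, 1
7. r, 1
8. not s implies (s and r), 2
9. s and r, 2
10. s, 2
11. r, 2
Accessibility: 0R0, 0R1, 1R0, 1R1, 1R2, 2R1, 2R2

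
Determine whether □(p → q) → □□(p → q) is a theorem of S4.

Yes, valid

Tableau for the negation ¬(□(p → q) → □□(p → q)):
1. ¬(□(p → q) → □□(p → q)), w0
2. □(p → q), w0
3. ¬□□(p → q), w0
4. p → q, w0
5. q, w0
6. ¬□(p → q), w1
7. p → q, w1
8. q, w1
9. ¬(p → q), w2
10. p, w2
11. ¬q, w2
12. p → q, w2
13. q, w2
Accessibility: w0Rw0, w0Rw1, w0Rw2, w1Rw1, w1Rw2, w2Rw2
Branch closes: q and ¬q both at w2.
Every branch of the negation's tableau closes; the branch above is one of them.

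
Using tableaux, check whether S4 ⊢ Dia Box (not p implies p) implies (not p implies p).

Invalid (countermodel exists)

Tableau for the negation not (Dia Box (not p implies p) implies (not p implies p)):
1. not (Dia Box (not p implies p) implies (not p implies p)), 0
2. Dia Box (not p implies p), 0
3. not (not p implies p), 0
4. not p, 0
5. Box (not p implies p), 1
6. not p implies p, 1
7. p, 1
Accessibility: 0R0, 0R1, 1R1
The negation has an open branch (countermodel exists).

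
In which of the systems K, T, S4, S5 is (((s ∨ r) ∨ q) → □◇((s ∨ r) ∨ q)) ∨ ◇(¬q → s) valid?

S4-tableau for the negation ¬((((s ∨ r) ∨ q) → □◇((s ∨ r) ∨ q)) ∨ ◇(¬q → s)):
1. ¬((((s ∨ r) ∨ q) → □◇((s ∨ r) ∨ q)) ∨ ◇(¬q → s)), w0
2. ¬(((s ∨ r) ∨ q) → □◇((s ∨ r) ∨ q)), w0
3. ¬◇(¬q → s), w0
4. (s ∨ r) ∨ q, w0
5. ¬□◇((s ∨ r) ∨ q), w0
6. ¬(¬q → s), w0
7. ¬q, w0
8. ¬s, w0
9. s ∨ r, w0
10. r, w0
11. ¬◇((s ∨ r) ∨ q), w1
12. ¬(¬q → s), w1
13. ¬q, w1
14. ¬s, w1
15. ¬((s ∨ r) ∨ q), w1
16. ¬(s ∨ r), w1
17. ¬r, w1
Accessibility: w0Rw0, w0Rw1, w1Rw1
Complete open branch: countermodel on an S4-frame, so not valid in S4, nor in K, T (the same frame is also a K-frame and a T-frame).
S5-tableau for the negation ¬((((s ∨ r) ∨ q) → □◇((s ∨ r) ∨ q)) ∨ ◇(¬q → s)):
1. ¬((((s ∨ r) ∨ q) → □◇((s ∨ r) ∨ q)) ∨ ◇(¬q → s)), w0
2. ¬(((s ∨ r) ∨ q) → □◇((s ∨ r) ∨ q)), w0
3. ¬◇(¬q → s), w0
4. (s ∨ r) ∨ q, w0
5. ¬□◇((s ∨ r) ∨ q), w0
6. ¬(¬q → s), w0
7. ¬q, w0
8. ¬s, w0
9. s ∨ r, w0
10. r, w0
11. ¬◇((s ∨ r) ∨ q), w1
12. ¬(¬q → s), w1
13. ¬q, w1
14. ¬s, w1
15. ¬((s ∨ r) ∨ q), w0
16. ¬(s ∨ r), w0
17. ¬r, w0
Accessibility: w0Rw0, w0Rw1, w1Rw0, w1Rw1
Branch closes: r and ¬r both at w0.
Every branch closes (one shown): valid in S5.

S5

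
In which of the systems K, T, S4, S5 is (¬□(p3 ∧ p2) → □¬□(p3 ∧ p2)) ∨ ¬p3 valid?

S4-tableau for the negation ¬((¬□(p3 ∧ p2) → □¬□(p3 ∧ p2)) ∨ ¬p3):
1. ¬((¬□(p3 ∧ p2) → □¬□(p3 ∧ p2)) ∨ ¬p3), 0
2. ¬(¬□(p3 ∧ p2) → □¬□(p3 ∧ p2)), 0
3. p3, 0
4. ¬□(p3 ∧ p2), 0
5. ¬□¬□(p3 ∧ p2), 0
6. ¬(p3 ∧ p2), 1
7. ¬p2, 1
8. □(p3 ∧ p2), 2
9. p3 ∧ p2, 2
10. p3, 2
11. p2, 2
Accessibility: 0R0, 0R1, 0R2, 1R1, 2R2
Complete open branch: countermodel on an S4-frame, so not valid in S4, nor in K, T (the same frame is also a K-frame and a T-frame).
S5-tableau for the negation ¬((¬□(p3 ∧ p2) → □¬□(p3 ∧ p2)) ∨ ¬p3):
1. ¬((¬□(p3 ∧ p2) → □¬□(p3 ∧ p2)) ∨ ¬p3), 0
2. ¬(¬□(p3 ∧ p2) → □¬□(p3 ∧ p2)), 0
3. p3, 0
4. ¬□(p3 ∧ p2), 0
5. ¬□¬□(p3 ∧ p2), 0
6. ¬(p3 ∧ p2), 1
7. ¬p2, 1
8. □(p3 ∧ p2), 2
9. p3 ∧ p2, 0
10. p2, 0
11. p3 ∧ p2, 1
12. p3, 1
13. p2, 1
Accessibility: 0R0, 0R1, 0R2, 1R0, 1R1, 1R2, 2R0, 2R1, 2R2
Branch closes: p2 and ¬p2 both at 1.
Every branch closes (one shown): valid in S5.

S5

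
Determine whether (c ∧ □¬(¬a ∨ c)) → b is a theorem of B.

Tableau for the negation ¬((c ∧ □¬(¬a ∨ c)) → b):
1. ¬((c ∧ □¬(¬a ∨ c)) → b), 0
2. c ∧ □¬(¬a ∨ c), 0
3. ¬b, 0
4. c, 0
5. □¬(¬a ∨ c), 0
6. ¬(¬a ∨ c), 0
7. a, 0
8. ¬c, 0
Accessibility: 0R0
Branch closes: c and ¬c both at 0.
Every branch of the negation's tableau closes; the branch above is one of them.

Valid in B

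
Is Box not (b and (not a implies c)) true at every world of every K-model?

Invalid (countermodel exists)

Tableau for the negation not Box not (b and (not a implies c)):
1. not Box not (b and (not a implies c)), 0
2. b and (not a implies c), 1   [neg-Box-rule on 1: fresh world 1, 0R1]
3. b, 1   [and-rule on 2]
4. not a implies c, 1   [and-rule on 2]
5. c, 1   [implies-rule on 4 (branches; this branch)]
Accessibility: 0R1
The negation has an open branch (countermodel exists).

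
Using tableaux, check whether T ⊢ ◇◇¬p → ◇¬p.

Not valid

Tableau for the negation ¬(◇◇¬p → ◇¬p):
1. ¬(◇◇¬p → ◇¬p), w0
2. ◇◇¬p, w0
3. ¬◇¬p, w0
4. p, w0
5. ◇¬p, w1
6. p, w1
7. ¬p, w2
Accessibility: w0Rw0, w0Rw1, w1Rw1, w1Rw2, w2Rw2
The negation has an open branch (countermodel exists).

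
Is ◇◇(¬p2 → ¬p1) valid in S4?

Invalid (countermodel exists)

Tableau for the negation ¬◇◇(¬p2 → ¬p1):
1. ¬◇◇(¬p2 → ¬p1), 0
2. ¬◇(¬p2 → ¬p1), 0
3. ¬(¬p2 → ¬p1), 0
4. ¬p2, 0
5. p1, 0
Accessibility: 0R0
The negation has an open branch (countermodel exists).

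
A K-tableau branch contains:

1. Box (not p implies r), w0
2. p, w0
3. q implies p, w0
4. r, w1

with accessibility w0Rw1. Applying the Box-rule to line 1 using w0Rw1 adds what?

not p implies r, w1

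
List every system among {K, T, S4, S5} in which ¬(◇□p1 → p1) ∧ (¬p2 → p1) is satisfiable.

S5-tableau for the formula:
1. ¬(◇□p1 → p1) ∧ (¬p2 → p1), w0
2. ¬(◇□p1 → p1), w0   [∧-rule on 1]
3. ¬p2 → p1, w0   [∧-rule on 1]
4. ◇□p1, w0   [¬→-rule on 2]
5. ¬p1, w0   [¬→-rule on 2]
6. p2, w0   [→-rule on 3 (branches; this branch)]
7. □p1, w1   [◇-rule on 4: fresh world w1, w0Rw1]
8. p1, w0   [□-rule on 7 via w1Rw0]
Accessibility: w0Rw0, w0Rw1, w1Rw0, w1Rw1
Branch closes: p1 and ¬p1 both at w0.
Every branch closes (one shown): unsatisfiable in S5.
S4-tableau for the formula:
1. ¬(◇□p1 → p1) ∧ (¬p2 → p1), w0
2. ¬(◇□p1 → p1), w0   [∧-rule on 1]
3. ¬p2 → p1, w0   [∧-rule on 1]
4. ◇□p1, w0   [¬→-rule on 2]
5. ¬p1, w0   [¬→-rule on 2]
6. p2, w0   [→-rule on 3 (branches; this branch)]
7. □p1, w1   [◇-rule on 4: fresh world w1, w0Rw1]
8. p1, w1   [□-rule on 7 via w1Rw1]
Accessibility: w0Rw0, w0Rw1, w1Rw1
Complete open branch: satisfiable in S4, hence also in K, T (this S4-model is also a K-model and a T-model).

K, T, S4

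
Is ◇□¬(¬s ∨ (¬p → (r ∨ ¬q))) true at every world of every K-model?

Tableau for the negation ¬◇□¬(¬s ∨ (¬p → (r ∨ ¬q))):
1. ¬◇□¬(¬s ∨ (¬p → (r ∨ ¬q))), w0
The negation has an open branch (countermodel exists).

No, not valid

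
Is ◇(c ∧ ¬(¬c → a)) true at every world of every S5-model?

No, not valid

Tableau for the negation ¬◇(c ∧ ¬(¬c → a)):
1. ¬◇(c ∧ ¬(¬c → a)), u
2. ¬(c ∧ ¬(¬c → a)), u   [¬◇-rule on 1 via uRu]
3. ¬c → a, u   [¬∧-rule on 2 (branches; this branch)]
4. a, u   [→-rule on 3 (branches; this branch)]
Accessibility: uRu
The negation has an open branch (countermodel exists).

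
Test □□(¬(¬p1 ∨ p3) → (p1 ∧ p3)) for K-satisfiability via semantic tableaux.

1. □□(¬(¬p1 ∨ p3) → (p1 ∧ p3)), 0

Satisfiable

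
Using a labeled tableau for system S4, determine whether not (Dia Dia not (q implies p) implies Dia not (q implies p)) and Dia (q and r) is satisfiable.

1. not (Dia Dia not (q implies p) implies Dia not (q implies p)) and Dia (q and r), 0
2. not (Dia Dia not (q implies p) implies Dia not (q implies p)), 0   [and-rule on 1]
3. Dia (q and r), 0   [and-rule on 1]
4. Dia Dia not (q implies p), 0   [neg-implies-rule on 2]
5. not Dia not (q implies p), 0   [neg-implies-rule on 2]
6. q implies p, 0   [neg-Dia-rule on 5 via 0R0]
7. p, 0   [implies-rule on 6 (branches; this branch)]
8. q and r, 1   [Dia-rule on 3: fresh world 1, 0R1]
9. q, 1   [and-rule on 8]
10. r, 1   [and-rule on 8]
11. q implies p, 1   [neg-Dia-rule on 5 via 0R1]
12. p, 1   [implies-rule on 11 (branches; this branch)]
13. Dia not (q implies p), 2   [Dia-rule on 4: fresh world 2, 0R2]
14. q implies p, 2   [neg-Dia-rule on 5 via 0R2]
15. p, 2   [implies-rule on 14 (branches; this branch)]
16. not (q implies p), 3   [Dia-rule on 13: fresh world 3, 2R3]
17. q, 3   [neg-implies-rule on 16]
18. not p, 3   [neg-implies-rule on 16]
19. q implies p, 3   [neg-Dia-rule on 5 via 0R3]
20. p, 3   [implies-rule on 19 (branches; this branch)]
Accessibility: 0R0, 0R1, 0R2, 0R3, 1R1, 2R2, 2R3, 3R3
Branch closes: p and not p both at 3.
All branches of the tableau close; one closing branch shown above.

Unsatisfiable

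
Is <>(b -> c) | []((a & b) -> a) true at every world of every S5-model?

Tableau for the negation ~(<>(b -> c) | []((a & b) -> a)):
1. ~(<>(b -> c) | []((a & b) -> a)), 0
2. ~<>(b -> c), 0   [~|-rule on 1]
3. ~[]((a & b) -> a), 0   [~|-rule on 1]
4. ~(b -> c), 0   [~<>-rule on 2 via 0R0]
5. b, 0   [~->-rule on 4]
6. ~c, 0   [~->-rule on 4]
7. ~((a & b) -> a), 1   [~[]-rule on 3: fresh world 1, 0R1]
8. a & b, 1   [~->-rule on 7]
9. ~a, 1   [~->-rule on 7]
10. a, 1   [&-rule on 8]
11. b, 1   [&-rule on 8]
Accessibility: 0R0, 0R1, 1R0, 1R1
Branch closes: a and ~a both at 1.
Every branch of the negation's tableau closes; the branch above is one of them.

Valid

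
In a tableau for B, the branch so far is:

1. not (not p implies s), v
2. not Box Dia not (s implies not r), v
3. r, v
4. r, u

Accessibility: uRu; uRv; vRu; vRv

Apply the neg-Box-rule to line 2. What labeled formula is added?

a fresh world w with vRw, and not Dia not (s implies not r) at w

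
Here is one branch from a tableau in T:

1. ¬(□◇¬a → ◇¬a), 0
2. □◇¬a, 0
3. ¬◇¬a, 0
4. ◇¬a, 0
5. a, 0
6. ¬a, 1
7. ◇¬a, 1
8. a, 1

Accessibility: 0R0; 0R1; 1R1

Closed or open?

Yes, closed

Both a and ¬a appear at 1.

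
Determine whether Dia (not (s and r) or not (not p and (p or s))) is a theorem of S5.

Not valid

Tableau for the negation not Dia (not (s and r) or not (not p and (p or s))):
1. not Dia (not (s and r) or not (not p and (p or s))), 0
2. not (not (s and r) or not (not p and (p or s))), 0
3. s and r, 0
4. not p and (p or s), 0
5. s, 0
6. r, 0
7. not p, 0
8. p or s, 0
Accessibility: 0R0
The negation has an open branch (countermodel exists).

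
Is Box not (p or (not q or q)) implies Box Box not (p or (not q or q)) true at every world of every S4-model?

Valid

Tableau for the negation not (Box not (p or (not q or q)) implies Box Box not (p or (not q or q))):
1. not (Box not (p or (not q or q)) implies Box Box not (p or (not q or q))), w0
2. Box not (p or (not q or q)), w0
3. not Box Box not (p or (not q or q)), w0
4. not (p or (not q or q)), w0
5. not p, w0
6. not (not q or q), w0
7. q, w0
8. not q, w0
Accessibility: w0Rw0
Branch closes: q and not q both at w0.
Every branch of the negation's tableau closes; the branch above is one of them.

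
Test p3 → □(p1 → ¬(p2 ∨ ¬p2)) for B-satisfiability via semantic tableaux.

Yes, satisfiable

1. p3 → □(p1 → ¬(p2 ∨ ¬p2)), w0
2. □(p1 → ¬(p2 ∨ ¬p2)), w0   [→-rule on 1 (branches; this branch)]
3. p1 → ¬(p2 ∨ ¬p2), w0   [□-rule on 2 via w0Rw0]
4. ¬p1, w0   [→-rule on 3 (branches; this branch)]
Accessibility: w0Rw0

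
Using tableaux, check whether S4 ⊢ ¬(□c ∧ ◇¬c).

Valid

Tableau for the negation □c ∧ ◇¬c:
1. □c ∧ ◇¬c, w0
2. □c, w0
3. ◇¬c, w0
4. c, w0
5. ¬c, w1
6. c, w1
Accessibility: w0Rw0, w0Rw1, w1Rw1
Branch closes: c and ¬c both at w1.
Every branch of the negation's tableau closes; the branch above is one of them.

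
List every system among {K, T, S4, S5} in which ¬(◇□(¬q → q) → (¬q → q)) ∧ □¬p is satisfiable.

S5-tableau for the formula:
1. ¬(◇□(¬q → q) → (¬q → q)) ∧ □¬p, 0
2. ¬(◇□(¬q → q) → (¬q → q)), 0
3. □¬p, 0
4. ◇□(¬q → q), 0
5. ¬(¬q → q), 0
6. ¬q, 0
7. ¬p, 0
8. □(¬q → q), 1
9. ¬p, 1
10. ¬q → q, 0
11. ¬q → q, 1
12. q, 0
Accessibility: 0R0, 0R1, 1R0, 1R1
Branch closes: q and ¬q both at 0.
Every branch closes (one shown): unsatisfiable in S5.
S4-tableau for the formula:
1. ¬(◇□(¬q → q) → (¬q → q)) ∧ □¬p, 0
2. ¬(◇□(¬q → q) → (¬q → q)), 0
3. □¬p, 0
4. ◇□(¬q → q), 0
5. ¬(¬q → q), 0
6. ¬q, 0
7. ¬p, 0
8. □(¬q → q), 1
9. ¬p, 1
10. ¬q → q, 1
11. q, 1
Accessibility: 0R0, 0R1, 1R1
Complete open branch: satisfiable in S4, hence also in K, T (this S4-model is also a K-model and a T-model).

K, T, S4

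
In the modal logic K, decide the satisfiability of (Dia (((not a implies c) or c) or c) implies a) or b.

Yes, satisfiable

1. (Dia (((not a implies c) or c) or c) implies a) or b, 0
2. b, 0   [or-rule on 1 (branches; this branch)]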